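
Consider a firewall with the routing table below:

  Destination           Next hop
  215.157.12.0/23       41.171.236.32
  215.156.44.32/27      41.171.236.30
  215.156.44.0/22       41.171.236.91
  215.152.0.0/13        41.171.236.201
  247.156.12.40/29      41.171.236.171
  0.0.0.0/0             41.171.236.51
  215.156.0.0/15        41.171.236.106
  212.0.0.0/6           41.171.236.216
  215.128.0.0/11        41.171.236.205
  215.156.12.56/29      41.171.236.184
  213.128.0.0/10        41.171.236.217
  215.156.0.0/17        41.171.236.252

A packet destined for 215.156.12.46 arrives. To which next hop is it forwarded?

41.171.236.252

Routes whose prefix contains 215.156.12.46:
  0.0.0.0/0 (default, matches everything) -> 41.171.236.51
  212.0.0.0/6 (212.0.0.0 - 215.255.255.255) -> 41.171.236.216
  215.128.0.0/11 (215.128.0.0 - 215.159.255.255) -> 41.171.236.205
  215.152.0.0/13 (215.152.0.0 - 215.159.255.255) -> 41.171.236.201
  215.156.0.0/15 (215.156.0.0 - 215.157.255.255) -> 41.171.236.106
  215.156.0.0/17 (215.156.0.0 - 215.156.127.255) -> 41.171.236.252
More-specific entries that do NOT match:
  247.156.12.40/29 (247.156.12.40 - 247.156.12.47) does not contain 215.156.12.46
  215.156.12.56/29 (215.156.12.56 - 215.156.12.63) does not contain 215.156.12.46
  215.156.44.32/27 (215.156.44.32 - 215.156.44.63) does not contain 215.156.12.46
  215.157.12.0/23 (215.157.12.0 - 215.157.13.255) does not contain 215.156.12.46
  215.156.44.0/22 (215.156.44.0 - 215.156.47.255) does not contain 215.156.12.46
Longest matching prefix is /17 -> next hop 41.171.236.252.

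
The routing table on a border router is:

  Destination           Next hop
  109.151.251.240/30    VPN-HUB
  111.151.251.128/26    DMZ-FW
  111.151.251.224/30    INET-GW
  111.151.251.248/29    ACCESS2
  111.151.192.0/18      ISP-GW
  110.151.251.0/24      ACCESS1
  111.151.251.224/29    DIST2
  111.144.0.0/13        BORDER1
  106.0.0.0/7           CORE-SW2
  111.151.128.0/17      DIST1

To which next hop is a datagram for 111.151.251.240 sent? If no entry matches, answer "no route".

ISP-GW

Routes whose prefix contains 111.151.251.240:
  111.144.0.0/13 (111.144.0.0 - 111.151.255.255) -> BORDER1
  111.151.128.0/17 (111.151.128.0 - 111.151.255.255) -> DIST1
  111.151.192.0/18 (111.151.192.0 - 111.151.255.255) -> ISP-GW
More-specific entries that do NOT match:
  109.151.251.240/30 (109.151.251.240 - 109.151.251.243) does not contain 111.151.251.240
  111.151.251.224/30 (111.151.251.224 - 111.151.251.227) does not contain 111.151.251.240
  111.151.251.248/29 (111.151.251.248 - 111.151.251.255) does not contain 111.151.251.240
  111.151.251.224/29 (111.151.251.224 - 111.151.251.231) does not contain 111.151.251.240
  111.151.251.128/26 (111.151.251.128 - 111.151.251.191) does not contain 111.151.251.240
  110.151.251.0/24 (110.151.251.0 - 110.151.251.255) does not contain 111.151.251.240
Longest matching prefix is /18 -> next hop ISP-GW.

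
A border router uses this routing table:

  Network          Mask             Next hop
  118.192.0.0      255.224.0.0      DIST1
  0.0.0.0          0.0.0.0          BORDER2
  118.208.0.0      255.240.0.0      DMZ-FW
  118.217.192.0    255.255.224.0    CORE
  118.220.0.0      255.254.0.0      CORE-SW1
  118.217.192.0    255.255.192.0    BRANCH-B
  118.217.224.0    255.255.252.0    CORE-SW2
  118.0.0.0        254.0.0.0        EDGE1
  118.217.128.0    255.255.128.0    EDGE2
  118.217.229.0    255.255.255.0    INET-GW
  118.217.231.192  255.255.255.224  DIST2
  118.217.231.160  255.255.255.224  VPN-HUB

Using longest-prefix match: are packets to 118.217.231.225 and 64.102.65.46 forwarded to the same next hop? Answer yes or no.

118.217.231.225: longest match 118.217.192.0/18 -> BRANCH-B
64.102.65.46: longest match 0.0.0.0/0 -> BORDER2

no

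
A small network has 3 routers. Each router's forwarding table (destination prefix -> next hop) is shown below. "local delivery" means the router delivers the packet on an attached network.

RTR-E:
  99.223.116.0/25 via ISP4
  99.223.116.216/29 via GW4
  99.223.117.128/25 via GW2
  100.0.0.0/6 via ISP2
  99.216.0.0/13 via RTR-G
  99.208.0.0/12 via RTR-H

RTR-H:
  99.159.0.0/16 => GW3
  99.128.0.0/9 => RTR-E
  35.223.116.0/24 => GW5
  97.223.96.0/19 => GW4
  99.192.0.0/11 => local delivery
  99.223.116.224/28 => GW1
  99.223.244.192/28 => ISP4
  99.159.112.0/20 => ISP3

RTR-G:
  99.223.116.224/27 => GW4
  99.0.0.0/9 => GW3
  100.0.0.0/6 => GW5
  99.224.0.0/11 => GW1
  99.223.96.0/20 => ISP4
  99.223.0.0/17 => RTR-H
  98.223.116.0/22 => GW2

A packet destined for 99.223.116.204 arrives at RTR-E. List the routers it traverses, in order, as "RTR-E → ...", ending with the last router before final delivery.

RTR-E → RTR-G → RTR-H

At RTR-E: longest match for 99.223.116.204 is 99.216.0.0/13 -> RTR-G
At RTR-G: longest match for 99.223.116.204 is 99.223.0.0/17 -> RTR-H
At RTR-H: longest match for 99.223.116.204 is 99.192.0.0/11 -> local delivery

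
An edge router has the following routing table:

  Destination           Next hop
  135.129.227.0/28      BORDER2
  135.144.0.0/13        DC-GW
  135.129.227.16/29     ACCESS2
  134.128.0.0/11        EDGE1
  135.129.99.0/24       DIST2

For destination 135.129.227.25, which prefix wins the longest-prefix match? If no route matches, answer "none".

none

135.129.227.25 is outside every listed prefix and there is no default route.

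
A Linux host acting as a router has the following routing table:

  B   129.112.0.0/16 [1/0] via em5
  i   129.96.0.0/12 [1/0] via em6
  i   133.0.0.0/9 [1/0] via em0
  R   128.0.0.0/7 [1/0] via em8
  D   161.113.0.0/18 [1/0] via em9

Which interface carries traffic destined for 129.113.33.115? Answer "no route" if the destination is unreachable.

Routes whose prefix contains 129.113.33.115:
  128.0.0.0/7 (128.0.0.0 - 129.255.255.255) -> em8
More-specific entries that do NOT match:
  161.113.0.0/18 (161.113.0.0 - 161.113.63.255) does not contain 129.113.33.115
  129.112.0.0/16 (129.112.0.0 - 129.112.255.255) does not contain 129.113.33.115
  129.96.0.0/12 (129.96.0.0 - 129.111.255.255) does not contain 129.113.33.115
  133.0.0.0/9 (133.0.0.0 - 133.127.255.255) does not contain 129.113.33.115
Longest matching prefix is /7 -> interface em8.

em8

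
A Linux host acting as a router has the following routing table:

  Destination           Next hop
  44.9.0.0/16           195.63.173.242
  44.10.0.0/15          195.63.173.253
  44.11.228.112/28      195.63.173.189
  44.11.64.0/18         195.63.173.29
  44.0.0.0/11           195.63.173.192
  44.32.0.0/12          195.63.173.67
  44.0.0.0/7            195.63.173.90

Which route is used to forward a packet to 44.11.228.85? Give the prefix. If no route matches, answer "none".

44.10.0.0/15

Entries matching 44.11.228.85:
  44.0.0.0/7 (44.0.0.0 - 45.255.255.255)
  44.0.0.0/11 (44.0.0.0 - 44.31.255.255)
  44.10.0.0/15 (44.10.0.0 - 44.11.255.255)
Most specific is 44.10.0.0/15.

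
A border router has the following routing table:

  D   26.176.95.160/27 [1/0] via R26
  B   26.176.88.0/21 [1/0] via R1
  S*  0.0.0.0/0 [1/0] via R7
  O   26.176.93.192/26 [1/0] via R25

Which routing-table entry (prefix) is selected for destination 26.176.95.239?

26.176.88.0/21

Entries matching 26.176.95.239:
  0.0.0.0/0 (default, matches everything)
  26.176.88.0/21 (26.176.88.0 - 26.176.95.255)
Most specific is 26.176.88.0/21.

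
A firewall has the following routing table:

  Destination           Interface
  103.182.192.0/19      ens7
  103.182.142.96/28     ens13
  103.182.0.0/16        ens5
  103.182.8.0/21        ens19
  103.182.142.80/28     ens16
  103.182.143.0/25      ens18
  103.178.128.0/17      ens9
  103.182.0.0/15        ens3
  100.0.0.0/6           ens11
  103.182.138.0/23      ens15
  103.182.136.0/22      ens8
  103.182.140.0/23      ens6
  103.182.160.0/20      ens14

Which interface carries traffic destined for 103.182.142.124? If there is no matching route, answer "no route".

ens5

Routes whose prefix contains 103.182.142.124:
  100.0.0.0/6 (100.0.0.0 - 103.255.255.255) -> ens11
  103.182.0.0/15 (103.182.0.0 - 103.183.255.255) -> ens3
  103.182.0.0/16 (103.182.0.0 - 103.182.255.255) -> ens5
More-specific entries that do NOT match:
  103.182.142.96/28 (103.182.142.96 - 103.182.142.111) does not contain 103.182.142.124
  103.182.142.80/28 (103.182.142.80 - 103.182.142.95) does not contain 103.182.142.124
  103.182.143.0/25 (103.182.143.0 - 103.182.143.127) does not contain 103.182.142.124
  103.182.138.0/23 (103.182.138.0 - 103.182.139.255) does not contain 103.182.142.124
  103.182.140.0/23 (103.182.140.0 - 103.182.141.255) does not contain 103.182.142.124
  103.182.136.0/22 (103.182.136.0 - 103.182.139.255) does not contain 103.182.142.124
  103.182.8.0/21 (103.182.8.0 - 103.182.15.255) does not contain 103.182.142.124
  103.182.160.0/20 (103.182.160.0 - 103.182.175.255) does not contain 103.182.142.124
  103.182.192.0/19 (103.182.192.0 - 103.182.223.255) does not contain 103.182.142.124
  103.178.128.0/17 (103.178.128.0 - 103.178.255.255) does not contain 103.182.142.124
Longest matching prefix is /16 -> interface ens5.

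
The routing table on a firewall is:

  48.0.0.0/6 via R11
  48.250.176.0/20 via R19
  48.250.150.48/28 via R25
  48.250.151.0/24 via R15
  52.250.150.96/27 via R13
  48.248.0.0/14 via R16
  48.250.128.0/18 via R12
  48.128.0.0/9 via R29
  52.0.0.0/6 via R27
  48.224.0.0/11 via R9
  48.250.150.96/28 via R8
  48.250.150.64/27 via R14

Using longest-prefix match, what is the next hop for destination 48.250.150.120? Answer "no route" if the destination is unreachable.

Routes whose prefix contains 48.250.150.120:
  48.0.0.0/6 (48.0.0.0 - 51.255.255.255) -> R11
  48.128.0.0/9 (48.128.0.0 - 48.255.255.255) -> R29
  48.224.0.0/11 (48.224.0.0 - 48.255.255.255) -> R9
  48.248.0.0/14 (48.248.0.0 - 48.251.255.255) -> R16
  48.250.128.0/18 (48.250.128.0 - 48.250.191.255) -> R12
More-specific entries that do NOT match:
  48.250.150.48/28 (48.250.150.48 - 48.250.150.63) does not contain 48.250.150.120
  48.250.150.96/28 (48.250.150.96 - 48.250.150.111) does not contain 48.250.150.120
  52.250.150.96/27 (52.250.150.96 - 52.250.150.127) does not contain 48.250.150.120
  48.250.150.64/27 (48.250.150.64 - 48.250.150.95) does not contain 48.250.150.120
  48.250.151.0/24 (48.250.151.0 - 48.250.151.255) does not contain 48.250.150.120
  48.250.176.0/20 (48.250.176.0 - 48.250.191.255) does not contain 48.250.150.120
Longest matching prefix is /18 -> next hop R12.

R12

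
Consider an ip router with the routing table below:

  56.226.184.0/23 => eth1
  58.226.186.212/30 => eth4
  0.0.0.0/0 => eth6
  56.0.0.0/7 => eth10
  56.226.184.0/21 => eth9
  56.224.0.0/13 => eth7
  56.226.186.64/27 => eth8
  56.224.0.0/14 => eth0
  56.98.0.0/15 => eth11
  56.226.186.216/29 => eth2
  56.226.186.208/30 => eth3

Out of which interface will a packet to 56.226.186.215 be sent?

Routes whose prefix contains 56.226.186.215:
  0.0.0.0/0 (default, matches everything) -> eth6
  56.0.0.0/7 (56.0.0.0 - 57.255.255.255) -> eth10
  56.224.0.0/13 (56.224.0.0 - 56.231.255.255) -> eth7
  56.224.0.0/14 (56.224.0.0 - 56.227.255.255) -> eth0
  56.226.184.0/21 (56.226.184.0 - 56.226.191.255) -> eth9
More-specific entries that do NOT match:
  58.226.186.212/30 (58.226.186.212 - 58.226.186.215) does not contain 56.226.186.215
  56.226.186.208/30 (56.226.186.208 - 56.226.186.211) does not contain 56.226.186.215
  56.226.186.216/29 (56.226.186.216 - 56.226.186.223) does not contain 56.226.186.215
  56.226.186.64/27 (56.226.186.64 - 56.226.186.95) does not contain 56.226.186.215
  56.226.184.0/23 (56.226.184.0 - 56.226.185.255) does not contain 56.226.186.215
Longest matching prefix is /21 -> interface eth9.

eth9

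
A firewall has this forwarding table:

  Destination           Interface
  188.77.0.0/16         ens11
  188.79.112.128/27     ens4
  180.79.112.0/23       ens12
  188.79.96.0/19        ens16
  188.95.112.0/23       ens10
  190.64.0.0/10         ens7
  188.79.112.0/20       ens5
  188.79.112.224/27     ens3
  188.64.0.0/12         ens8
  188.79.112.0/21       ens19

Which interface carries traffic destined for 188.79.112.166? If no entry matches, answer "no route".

Routes whose prefix contains 188.79.112.166:
  188.64.0.0/12 (188.64.0.0 - 188.79.255.255) -> ens8
  188.79.96.0/19 (188.79.96.0 - 188.79.127.255) -> ens16
  188.79.112.0/20 (188.79.112.0 - 188.79.127.255) -> ens5
  188.79.112.0/21 (188.79.112.0 - 188.79.119.255) -> ens19
More-specific entries that do NOT match:
  188.79.112.128/27 (188.79.112.128 - 188.79.112.159) does not contain 188.79.112.166
  188.79.112.224/27 (188.79.112.224 - 188.79.112.255) does not contain 188.79.112.166
  180.79.112.0/23 (180.79.112.0 - 180.79.113.255) does not contain 188.79.112.166
  188.95.112.0/23 (188.95.112.0 - 188.95.113.255) does not contain 188.79.112.166
Longest matching prefix is /21 -> interface ens19.

ens19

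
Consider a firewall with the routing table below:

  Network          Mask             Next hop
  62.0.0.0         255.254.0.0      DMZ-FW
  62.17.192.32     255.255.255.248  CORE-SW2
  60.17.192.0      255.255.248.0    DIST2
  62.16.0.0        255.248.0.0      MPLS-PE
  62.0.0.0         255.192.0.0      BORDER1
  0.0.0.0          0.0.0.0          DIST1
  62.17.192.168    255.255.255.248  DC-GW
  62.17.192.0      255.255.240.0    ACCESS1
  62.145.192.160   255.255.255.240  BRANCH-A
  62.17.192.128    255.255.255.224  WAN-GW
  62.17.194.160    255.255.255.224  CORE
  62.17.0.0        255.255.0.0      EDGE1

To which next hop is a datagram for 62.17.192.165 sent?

ACCESS1

Routes whose prefix contains 62.17.192.165:
  0.0.0.0/0 (default, matches everything) -> DIST1
  62.0.0.0/10 (62.0.0.0 - 62.63.255.255) -> BORDER1
  62.16.0.0/13 (62.16.0.0 - 62.23.255.255) -> MPLS-PE
  62.17.0.0/16 (62.17.0.0 - 62.17.255.255) -> EDGE1
  62.17.192.0/20 (62.17.192.0 - 62.17.207.255) -> ACCESS1
More-specific entries that do NOT match:
  62.17.192.32/29 (62.17.192.32 - 62.17.192.39) does not contain 62.17.192.165
  62.17.192.168/29 (62.17.192.168 - 62.17.192.175) does not contain 62.17.192.165
  62.145.192.160/28 (62.145.192.160 - 62.145.192.175) does not contain 62.17.192.165
  62.17.192.128/27 (62.17.192.128 - 62.17.192.159) does not contain 62.17.192.165
  62.17.194.160/27 (62.17.194.160 - 62.17.194.191) does not contain 62.17.192.165
  60.17.192.0/21 (60.17.192.0 - 60.17.199.255) does not contain 62.17.192.165
Longest matching prefix is /20 -> next hop ACCESS1.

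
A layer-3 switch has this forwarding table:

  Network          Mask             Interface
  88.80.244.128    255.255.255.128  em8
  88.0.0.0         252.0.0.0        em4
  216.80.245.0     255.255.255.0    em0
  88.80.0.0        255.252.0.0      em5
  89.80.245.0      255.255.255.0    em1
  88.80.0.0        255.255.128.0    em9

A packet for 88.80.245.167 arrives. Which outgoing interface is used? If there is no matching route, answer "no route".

Routes whose prefix contains 88.80.245.167:
  88.0.0.0/6 (88.0.0.0 - 91.255.255.255) -> em4
  88.80.0.0/14 (88.80.0.0 - 88.83.255.255) -> em5
More-specific entries that do NOT match:
  88.80.244.128/25 (88.80.244.128 - 88.80.244.255) does not contain 88.80.245.167
  216.80.245.0/24 (216.80.245.0 - 216.80.245.255) does not contain 88.80.245.167
  89.80.245.0/24 (89.80.245.0 - 89.80.245.255) does not contain 88.80.245.167
  88.80.0.0/17 (88.80.0.0 - 88.80.127.255) does not contain 88.80.245.167
Longest matching prefix is /14 -> interface em5.

em5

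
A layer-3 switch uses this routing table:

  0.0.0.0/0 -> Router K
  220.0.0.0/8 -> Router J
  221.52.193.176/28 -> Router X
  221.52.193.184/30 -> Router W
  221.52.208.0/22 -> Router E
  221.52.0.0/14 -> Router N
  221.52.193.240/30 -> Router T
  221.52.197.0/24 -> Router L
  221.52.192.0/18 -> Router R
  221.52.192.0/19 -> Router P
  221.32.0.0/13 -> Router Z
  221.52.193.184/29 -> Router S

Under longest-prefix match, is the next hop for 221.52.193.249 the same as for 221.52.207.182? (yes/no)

yes

221.52.193.249: longest match 221.52.192.0/19 -> Router P
221.52.207.182: longest match 221.52.192.0/19 -> Router P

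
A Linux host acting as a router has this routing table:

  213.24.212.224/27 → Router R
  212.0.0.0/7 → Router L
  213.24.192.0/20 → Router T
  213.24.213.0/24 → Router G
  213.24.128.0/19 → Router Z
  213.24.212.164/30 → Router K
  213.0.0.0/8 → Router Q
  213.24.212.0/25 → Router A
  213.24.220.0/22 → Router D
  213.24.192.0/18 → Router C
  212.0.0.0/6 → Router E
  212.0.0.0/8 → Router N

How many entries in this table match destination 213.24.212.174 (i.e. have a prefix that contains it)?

Prefixes containing 213.24.212.174:
  212.0.0.0/6 (212.0.0.0 - 215.255.255.255)
  212.0.0.0/7 (212.0.0.0 - 213.255.255.255)
  213.0.0.0/8 (213.0.0.0 - 213.255.255.255)
  213.24.192.0/18 (213.24.192.0 - 213.24.255.255)
Total matching entries: 4.

4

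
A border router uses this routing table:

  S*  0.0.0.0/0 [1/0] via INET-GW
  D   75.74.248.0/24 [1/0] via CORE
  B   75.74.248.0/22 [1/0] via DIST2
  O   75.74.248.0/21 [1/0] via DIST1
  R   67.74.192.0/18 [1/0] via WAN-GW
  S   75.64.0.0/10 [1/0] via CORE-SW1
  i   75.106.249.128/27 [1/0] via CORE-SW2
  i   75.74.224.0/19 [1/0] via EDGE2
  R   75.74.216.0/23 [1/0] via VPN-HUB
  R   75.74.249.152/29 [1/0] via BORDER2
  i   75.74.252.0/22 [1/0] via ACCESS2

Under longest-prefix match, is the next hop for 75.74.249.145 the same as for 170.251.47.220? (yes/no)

no

75.74.249.145: longest match 75.74.248.0/22 -> DIST2
170.251.47.220: longest match 0.0.0.0/0 -> INET-GW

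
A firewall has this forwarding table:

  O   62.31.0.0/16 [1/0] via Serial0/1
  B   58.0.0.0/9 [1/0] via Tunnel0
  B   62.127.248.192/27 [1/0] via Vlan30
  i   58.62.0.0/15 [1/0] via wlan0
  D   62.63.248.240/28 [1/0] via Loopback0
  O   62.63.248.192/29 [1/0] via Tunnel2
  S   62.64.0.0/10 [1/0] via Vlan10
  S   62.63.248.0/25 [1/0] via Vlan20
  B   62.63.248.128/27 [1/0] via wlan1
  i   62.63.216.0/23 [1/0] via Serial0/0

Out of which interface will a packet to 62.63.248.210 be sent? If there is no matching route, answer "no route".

no route

No entry's prefix contains 62.63.248.210; there is no default route.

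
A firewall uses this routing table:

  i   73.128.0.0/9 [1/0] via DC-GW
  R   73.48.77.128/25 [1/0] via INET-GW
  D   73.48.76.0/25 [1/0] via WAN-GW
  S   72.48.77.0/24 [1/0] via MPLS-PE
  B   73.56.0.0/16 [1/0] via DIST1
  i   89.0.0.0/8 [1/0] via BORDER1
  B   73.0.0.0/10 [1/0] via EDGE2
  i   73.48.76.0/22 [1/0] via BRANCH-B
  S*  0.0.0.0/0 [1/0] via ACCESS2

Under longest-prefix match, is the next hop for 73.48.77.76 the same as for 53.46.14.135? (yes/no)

no

73.48.77.76: longest match 73.48.76.0/22 -> BRANCH-B
53.46.14.135: longest match 0.0.0.0/0 -> ACCESS2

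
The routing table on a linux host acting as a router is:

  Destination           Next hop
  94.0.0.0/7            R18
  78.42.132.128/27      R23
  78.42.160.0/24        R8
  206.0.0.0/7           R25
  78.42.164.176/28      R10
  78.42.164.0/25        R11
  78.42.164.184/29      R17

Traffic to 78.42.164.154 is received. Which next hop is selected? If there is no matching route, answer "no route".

no route

No entry's prefix contains 78.42.164.154; there is no default route.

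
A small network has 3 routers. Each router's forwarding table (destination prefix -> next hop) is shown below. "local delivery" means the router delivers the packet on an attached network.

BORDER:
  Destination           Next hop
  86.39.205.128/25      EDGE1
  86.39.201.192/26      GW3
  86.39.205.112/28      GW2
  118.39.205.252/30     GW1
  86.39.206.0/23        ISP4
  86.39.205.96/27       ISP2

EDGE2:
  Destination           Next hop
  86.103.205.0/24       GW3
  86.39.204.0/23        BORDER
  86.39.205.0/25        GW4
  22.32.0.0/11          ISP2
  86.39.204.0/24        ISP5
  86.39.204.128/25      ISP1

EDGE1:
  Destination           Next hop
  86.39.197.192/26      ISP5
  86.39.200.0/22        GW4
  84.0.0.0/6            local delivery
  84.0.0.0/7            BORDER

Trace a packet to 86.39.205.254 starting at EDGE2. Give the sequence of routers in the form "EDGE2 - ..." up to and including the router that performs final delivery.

EDGE2 - BORDER - EDGE1

At EDGE2: longest match for 86.39.205.254 is 86.39.204.0/23 -> BORDER
At BORDER: longest match for 86.39.205.254 is 86.39.205.128/25 -> EDGE1
At EDGE1: longest match for 86.39.205.254 is 84.0.0.0/6 -> local delivery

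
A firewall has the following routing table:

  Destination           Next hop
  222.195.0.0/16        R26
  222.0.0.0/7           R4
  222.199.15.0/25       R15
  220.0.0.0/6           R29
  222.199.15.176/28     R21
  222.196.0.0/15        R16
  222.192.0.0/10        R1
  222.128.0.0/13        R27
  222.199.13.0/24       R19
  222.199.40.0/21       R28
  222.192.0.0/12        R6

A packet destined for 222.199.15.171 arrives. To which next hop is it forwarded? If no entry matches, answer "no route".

R6

Routes whose prefix contains 222.199.15.171:
  220.0.0.0/6 (220.0.0.0 - 223.255.255.255) -> R29
  222.0.0.0/7 (222.0.0.0 - 223.255.255.255) -> R4
  222.192.0.0/10 (222.192.0.0 - 222.255.255.255) -> R1
  222.192.0.0/12 (222.192.0.0 - 222.207.255.255) -> R6
More-specific entries that do NOT match:
  222.199.15.176/28 (222.199.15.176 - 222.199.15.191) does not contain 222.199.15.171
  222.199.15.0/25 (222.199.15.0 - 222.199.15.127) does not contain 222.199.15.171
  222.199.13.0/24 (222.199.13.0 - 222.199.13.255) does not contain 222.199.15.171
  222.199.40.0/21 (222.199.40.0 - 222.199.47.255) does not contain 222.199.15.171
  222.195.0.0/16 (222.195.0.0 - 222.195.255.255) does not contain 222.199.15.171
  222.196.0.0/15 (222.196.0.0 - 222.197.255.255) does not contain 222.199.15.171
  222.128.0.0/13 (222.128.0.0 - 222.135.255.255) does not contain 222.199.15.171
Longest matching prefix is /12 -> next hop R6.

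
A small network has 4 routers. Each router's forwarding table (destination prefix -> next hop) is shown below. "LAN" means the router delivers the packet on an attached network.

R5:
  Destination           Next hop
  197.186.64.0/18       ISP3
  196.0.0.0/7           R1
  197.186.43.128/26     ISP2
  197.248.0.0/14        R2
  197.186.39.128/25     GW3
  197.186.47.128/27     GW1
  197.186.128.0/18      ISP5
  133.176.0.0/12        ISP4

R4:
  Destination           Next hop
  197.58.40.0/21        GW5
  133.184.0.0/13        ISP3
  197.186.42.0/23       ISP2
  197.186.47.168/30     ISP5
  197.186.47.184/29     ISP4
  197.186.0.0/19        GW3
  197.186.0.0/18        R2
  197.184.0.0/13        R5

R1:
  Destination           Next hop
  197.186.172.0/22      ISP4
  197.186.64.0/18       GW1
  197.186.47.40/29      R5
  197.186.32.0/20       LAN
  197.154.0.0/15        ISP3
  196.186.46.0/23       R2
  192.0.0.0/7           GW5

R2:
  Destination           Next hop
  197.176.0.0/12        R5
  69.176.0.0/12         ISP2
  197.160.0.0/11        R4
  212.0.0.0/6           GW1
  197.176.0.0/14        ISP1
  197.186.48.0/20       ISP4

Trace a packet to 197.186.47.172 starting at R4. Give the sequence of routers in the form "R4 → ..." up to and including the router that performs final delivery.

R4 → R2 → R5 → R1

At R4: longest match for 197.186.47.172 is 197.186.0.0/18 -> R2
At R2: longest match for 197.186.47.172 is 197.176.0.0/12 -> R5
At R5: longest match for 197.186.47.172 is 196.0.0.0/7 -> R1
At R1: longest match for 197.186.47.172 is 197.186.32.0/20 -> LAN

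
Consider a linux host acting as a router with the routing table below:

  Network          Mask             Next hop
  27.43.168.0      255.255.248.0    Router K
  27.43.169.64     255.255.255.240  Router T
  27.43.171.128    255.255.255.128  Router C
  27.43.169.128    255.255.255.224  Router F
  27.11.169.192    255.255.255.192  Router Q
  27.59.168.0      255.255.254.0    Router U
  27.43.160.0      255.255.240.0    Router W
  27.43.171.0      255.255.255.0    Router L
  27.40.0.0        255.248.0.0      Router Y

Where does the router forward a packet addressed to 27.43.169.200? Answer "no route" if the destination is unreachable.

Router K

Routes whose prefix contains 27.43.169.200:
  27.40.0.0/13 (27.40.0.0 - 27.47.255.255) -> Router Y
  27.43.160.0/20 (27.43.160.0 - 27.43.175.255) -> Router W
  27.43.168.0/21 (27.43.168.0 - 27.43.175.255) -> Router K
More-specific entries that do NOT match:
  27.43.169.64/28 (27.43.169.64 - 27.43.169.79) does not contain 27.43.169.200
  27.43.169.128/27 (27.43.169.128 - 27.43.169.159) does not contain 27.43.169.200
  27.11.169.192/26 (27.11.169.192 - 27.11.169.255) does not contain 27.43.169.200
  27.43.171.128/25 (27.43.171.128 - 27.43.171.255) does not contain 27.43.169.200
  27.43.171.0/24 (27.43.171.0 - 27.43.171.255) does not contain 27.43.169.200
  27.59.168.0/23 (27.59.168.0 - 27.59.169.255) does not contain 27.43.169.200
Longest matching prefix is /21 -> next hop Router K.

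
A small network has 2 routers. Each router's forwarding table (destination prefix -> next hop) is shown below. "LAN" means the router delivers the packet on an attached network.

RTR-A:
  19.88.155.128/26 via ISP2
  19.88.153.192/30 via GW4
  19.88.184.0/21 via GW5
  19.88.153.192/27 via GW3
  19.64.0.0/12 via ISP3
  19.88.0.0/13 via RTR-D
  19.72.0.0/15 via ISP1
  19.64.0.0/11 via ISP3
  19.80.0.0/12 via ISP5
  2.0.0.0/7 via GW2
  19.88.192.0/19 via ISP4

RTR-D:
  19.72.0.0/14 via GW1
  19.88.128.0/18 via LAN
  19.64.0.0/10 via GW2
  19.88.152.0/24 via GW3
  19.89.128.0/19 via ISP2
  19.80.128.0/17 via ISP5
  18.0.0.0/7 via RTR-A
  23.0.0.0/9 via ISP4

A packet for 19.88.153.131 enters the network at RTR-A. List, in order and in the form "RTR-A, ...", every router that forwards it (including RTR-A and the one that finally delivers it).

At RTR-A: longest match for 19.88.153.131 is 19.88.0.0/13 -> RTR-D
At RTR-D: longest match for 19.88.153.131 is 19.88.128.0/18 -> LAN

RTR-A, RTR-D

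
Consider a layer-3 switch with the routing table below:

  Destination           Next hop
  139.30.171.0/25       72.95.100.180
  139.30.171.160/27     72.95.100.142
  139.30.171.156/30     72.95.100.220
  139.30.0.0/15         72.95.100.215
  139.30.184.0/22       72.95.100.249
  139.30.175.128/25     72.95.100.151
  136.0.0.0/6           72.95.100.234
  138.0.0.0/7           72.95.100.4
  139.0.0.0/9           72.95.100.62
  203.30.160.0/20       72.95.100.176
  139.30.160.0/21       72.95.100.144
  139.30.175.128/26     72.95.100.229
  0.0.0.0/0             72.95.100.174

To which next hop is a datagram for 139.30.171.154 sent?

Routes whose prefix contains 139.30.171.154:
  0.0.0.0/0 (default, matches everything) -> 72.95.100.174
  136.0.0.0/6 (136.0.0.0 - 139.255.255.255) -> 72.95.100.234
  138.0.0.0/7 (138.0.0.0 - 139.255.255.255) -> 72.95.100.4
  139.0.0.0/9 (139.0.0.0 - 139.127.255.255) -> 72.95.100.62
  139.30.0.0/15 (139.30.0.0 - 139.31.255.255) -> 72.95.100.215
More-specific entries that do NOT match:
  139.30.171.156/30 (139.30.171.156 - 139.30.171.159) does not contain 139.30.171.154
  139.30.171.160/27 (139.30.171.160 - 139.30.171.191) does not contain 139.30.171.154
  139.30.175.128/26 (139.30.175.128 - 139.30.175.191) does not contain 139.30.171.154
  139.30.171.0/25 (139.30.171.0 - 139.30.171.127) does not contain 139.30.171.154
  139.30.175.128/25 (139.30.175.128 - 139.30.175.255) does not contain 139.30.171.154
  139.30.184.0/22 (139.30.184.0 - 139.30.187.255) does not contain 139.30.171.154
  139.30.160.0/21 (139.30.160.0 - 139.30.167.255) does not contain 139.30.171.154
  203.30.160.0/20 (203.30.160.0 - 203.30.175.255) does not contain 139.30.171.154
Longest matching prefix is /15 -> next hop 72.95.100.215.

72.95.100.215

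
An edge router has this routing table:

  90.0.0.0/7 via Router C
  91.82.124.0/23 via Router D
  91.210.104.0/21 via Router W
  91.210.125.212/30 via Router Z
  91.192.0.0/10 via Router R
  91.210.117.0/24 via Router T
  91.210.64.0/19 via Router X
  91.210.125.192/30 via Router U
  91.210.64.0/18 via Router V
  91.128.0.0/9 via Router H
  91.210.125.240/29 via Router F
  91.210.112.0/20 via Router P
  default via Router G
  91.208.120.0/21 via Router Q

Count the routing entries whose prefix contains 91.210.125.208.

Prefixes containing 91.210.125.208:
  0.0.0.0/0 (default, matches everything)
  90.0.0.0/7 (90.0.0.0 - 91.255.255.255)
  91.128.0.0/9 (91.128.0.0 - 91.255.255.255)
  91.192.0.0/10 (91.192.0.0 - 91.255.255.255)
  91.210.64.0/18 (91.210.64.0 - 91.210.127.255)
  91.210.112.0/20 (91.210.112.0 - 91.210.127.255)
Total matching entries: 6.

6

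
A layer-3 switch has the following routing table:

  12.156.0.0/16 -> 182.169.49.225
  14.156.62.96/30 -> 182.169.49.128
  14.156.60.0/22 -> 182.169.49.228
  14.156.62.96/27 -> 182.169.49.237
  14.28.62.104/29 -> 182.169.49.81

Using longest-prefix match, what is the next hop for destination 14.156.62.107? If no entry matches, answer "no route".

182.169.49.237

Routes whose prefix contains 14.156.62.107:
  14.156.60.0/22 (14.156.60.0 - 14.156.63.255) -> 182.169.49.228
  14.156.62.96/27 (14.156.62.96 - 14.156.62.127) -> 182.169.49.237
More-specific entries that do NOT match:
  14.156.62.96/30 (14.156.62.96 - 14.156.62.99) does not contain 14.156.62.107
  14.28.62.104/29 (14.28.62.104 - 14.28.62.111) does not contain 14.156.62.107
Longest matching prefix is /27 -> next hop 182.169.49.237.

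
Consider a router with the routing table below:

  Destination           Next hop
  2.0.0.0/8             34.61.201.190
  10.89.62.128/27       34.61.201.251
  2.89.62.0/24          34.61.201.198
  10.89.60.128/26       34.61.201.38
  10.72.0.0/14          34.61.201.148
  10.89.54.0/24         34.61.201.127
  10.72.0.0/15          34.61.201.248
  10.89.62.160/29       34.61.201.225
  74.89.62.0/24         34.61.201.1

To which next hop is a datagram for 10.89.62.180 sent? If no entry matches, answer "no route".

No entry's prefix contains 10.89.62.180; there is no default route.

no route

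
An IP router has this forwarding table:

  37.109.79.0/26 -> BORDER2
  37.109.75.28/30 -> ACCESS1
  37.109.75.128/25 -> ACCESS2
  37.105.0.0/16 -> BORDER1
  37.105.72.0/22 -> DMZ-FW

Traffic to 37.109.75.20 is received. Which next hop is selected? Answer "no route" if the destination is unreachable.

No entry's prefix contains 37.109.75.20; there is no default route.

no route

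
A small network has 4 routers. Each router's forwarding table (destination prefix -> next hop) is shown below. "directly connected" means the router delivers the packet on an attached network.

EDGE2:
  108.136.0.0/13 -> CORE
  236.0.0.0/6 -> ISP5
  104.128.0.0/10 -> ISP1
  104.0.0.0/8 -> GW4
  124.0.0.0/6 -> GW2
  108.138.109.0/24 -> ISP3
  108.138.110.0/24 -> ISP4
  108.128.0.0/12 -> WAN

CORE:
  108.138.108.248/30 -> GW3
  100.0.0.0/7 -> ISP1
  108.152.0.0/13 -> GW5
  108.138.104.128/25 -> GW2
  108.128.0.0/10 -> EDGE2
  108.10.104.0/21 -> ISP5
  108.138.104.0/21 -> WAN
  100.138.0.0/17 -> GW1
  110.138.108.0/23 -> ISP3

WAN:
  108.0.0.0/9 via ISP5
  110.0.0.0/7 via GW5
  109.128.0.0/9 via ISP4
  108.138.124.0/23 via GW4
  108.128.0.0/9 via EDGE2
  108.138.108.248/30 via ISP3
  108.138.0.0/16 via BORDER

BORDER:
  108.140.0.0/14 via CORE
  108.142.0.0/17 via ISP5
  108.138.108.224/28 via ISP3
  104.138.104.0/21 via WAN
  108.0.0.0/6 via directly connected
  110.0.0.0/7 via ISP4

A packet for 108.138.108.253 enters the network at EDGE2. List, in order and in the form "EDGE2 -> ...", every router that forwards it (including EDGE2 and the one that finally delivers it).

At EDGE2: longest match for 108.138.108.253 is 108.136.0.0/13 -> CORE
At CORE: longest match for 108.138.108.253 is 108.138.104.0/21 -> WAN
At WAN: longest match for 108.138.108.253 is 108.138.0.0/16 -> BORDER
At BORDER: longest match for 108.138.108.253 is 108.0.0.0/6 -> directly connected

EDGE2 -> CORE -> WAN -> BORDER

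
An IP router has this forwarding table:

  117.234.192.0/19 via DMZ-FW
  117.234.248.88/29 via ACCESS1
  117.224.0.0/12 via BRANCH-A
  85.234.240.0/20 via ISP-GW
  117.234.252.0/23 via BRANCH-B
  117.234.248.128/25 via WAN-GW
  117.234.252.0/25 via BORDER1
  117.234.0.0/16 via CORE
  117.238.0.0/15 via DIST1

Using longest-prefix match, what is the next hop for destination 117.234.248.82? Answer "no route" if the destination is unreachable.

Routes whose prefix contains 117.234.248.82:
  117.224.0.0/12 (117.224.0.0 - 117.239.255.255) -> BRANCH-A
  117.234.0.0/16 (117.234.0.0 - 117.234.255.255) -> CORE
More-specific entries that do NOT match:
  117.234.248.88/29 (117.234.248.88 - 117.234.248.95) does not contain 117.234.248.82
  117.234.248.128/25 (117.234.248.128 - 117.234.248.255) does not contain 117.234.248.82
  117.234.252.0/25 (117.234.252.0 - 117.234.252.127) does not contain 117.234.248.82
  117.234.252.0/23 (117.234.252.0 - 117.234.253.255) does not contain 117.234.248.82
  85.234.240.0/20 (85.234.240.0 - 85.234.255.255) does not contain 117.234.248.82
  117.234.192.0/19 (117.234.192.0 - 117.234.223.255) does not contain 117.234.248.82
Longest matching prefix is /16 -> next hop CORE.

CORE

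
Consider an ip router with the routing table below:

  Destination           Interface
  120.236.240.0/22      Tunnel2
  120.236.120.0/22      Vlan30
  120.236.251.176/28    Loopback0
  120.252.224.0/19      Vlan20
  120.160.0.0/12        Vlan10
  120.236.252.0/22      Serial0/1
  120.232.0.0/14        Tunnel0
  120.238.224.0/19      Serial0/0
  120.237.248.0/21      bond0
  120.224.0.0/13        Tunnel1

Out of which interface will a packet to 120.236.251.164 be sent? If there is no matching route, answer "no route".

No entry's prefix contains 120.236.251.164; there is no default route.

no route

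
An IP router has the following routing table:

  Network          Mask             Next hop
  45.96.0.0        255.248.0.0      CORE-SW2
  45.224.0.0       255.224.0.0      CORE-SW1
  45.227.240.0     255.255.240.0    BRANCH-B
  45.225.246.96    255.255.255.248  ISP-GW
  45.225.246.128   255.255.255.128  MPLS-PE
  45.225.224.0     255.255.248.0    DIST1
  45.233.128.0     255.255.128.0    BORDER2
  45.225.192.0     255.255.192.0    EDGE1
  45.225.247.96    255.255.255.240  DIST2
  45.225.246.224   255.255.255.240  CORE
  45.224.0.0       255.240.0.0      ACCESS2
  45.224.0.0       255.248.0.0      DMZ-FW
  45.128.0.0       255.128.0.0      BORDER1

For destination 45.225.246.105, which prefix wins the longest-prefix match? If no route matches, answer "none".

45.225.192.0/18

Entries matching 45.225.246.105:
  45.128.0.0/9 (45.128.0.0 - 45.255.255.255)
  45.224.0.0/11 (45.224.0.0 - 45.255.255.255)
  45.224.0.0/12 (45.224.0.0 - 45.239.255.255)
  45.224.0.0/13 (45.224.0.0 - 45.231.255.255)
  45.225.192.0/18 (45.225.192.0 - 45.225.255.255)
Most specific is 45.225.192.0/18.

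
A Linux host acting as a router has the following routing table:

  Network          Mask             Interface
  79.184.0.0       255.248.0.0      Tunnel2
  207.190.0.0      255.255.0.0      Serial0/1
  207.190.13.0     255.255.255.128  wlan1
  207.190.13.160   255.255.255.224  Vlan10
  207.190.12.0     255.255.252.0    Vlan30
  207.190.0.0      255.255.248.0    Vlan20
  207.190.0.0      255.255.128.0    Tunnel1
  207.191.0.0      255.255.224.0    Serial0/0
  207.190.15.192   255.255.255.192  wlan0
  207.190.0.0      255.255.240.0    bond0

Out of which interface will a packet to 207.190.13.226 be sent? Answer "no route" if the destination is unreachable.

Vlan30

Routes whose prefix contains 207.190.13.226:
  207.190.0.0/16 (207.190.0.0 - 207.190.255.255) -> Serial0/1
  207.190.0.0/17 (207.190.0.0 - 207.190.127.255) -> Tunnel1
  207.190.0.0/20 (207.190.0.0 - 207.190.15.255) -> bond0
  207.190.12.0/22 (207.190.12.0 - 207.190.15.255) -> Vlan30
More-specific entries that do NOT match:
  207.190.13.160/27 (207.190.13.160 - 207.190.13.191) does not contain 207.190.13.226
  207.190.15.192/26 (207.190.15.192 - 207.190.15.255) does not contain 207.190.13.226
  207.190.13.0/25 (207.190.13.0 - 207.190.13.127) does not contain 207.190.13.226
Longest matching prefix is /22 -> interface Vlan30.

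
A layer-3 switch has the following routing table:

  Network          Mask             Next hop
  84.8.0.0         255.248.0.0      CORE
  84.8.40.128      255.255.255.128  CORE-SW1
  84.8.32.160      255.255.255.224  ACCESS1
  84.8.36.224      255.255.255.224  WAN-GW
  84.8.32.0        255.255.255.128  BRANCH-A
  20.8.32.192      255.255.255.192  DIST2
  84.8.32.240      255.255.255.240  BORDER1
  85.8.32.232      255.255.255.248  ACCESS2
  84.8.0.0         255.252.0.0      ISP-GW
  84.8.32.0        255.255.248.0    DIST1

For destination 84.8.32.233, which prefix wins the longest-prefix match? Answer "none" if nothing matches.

Entries matching 84.8.32.233:
  84.8.0.0/13 (84.8.0.0 - 84.15.255.255)
  84.8.0.0/14 (84.8.0.0 - 84.11.255.255)
  84.8.32.0/21 (84.8.32.0 - 84.8.39.255)
Most specific is 84.8.32.0/21.

84.8.32.0/21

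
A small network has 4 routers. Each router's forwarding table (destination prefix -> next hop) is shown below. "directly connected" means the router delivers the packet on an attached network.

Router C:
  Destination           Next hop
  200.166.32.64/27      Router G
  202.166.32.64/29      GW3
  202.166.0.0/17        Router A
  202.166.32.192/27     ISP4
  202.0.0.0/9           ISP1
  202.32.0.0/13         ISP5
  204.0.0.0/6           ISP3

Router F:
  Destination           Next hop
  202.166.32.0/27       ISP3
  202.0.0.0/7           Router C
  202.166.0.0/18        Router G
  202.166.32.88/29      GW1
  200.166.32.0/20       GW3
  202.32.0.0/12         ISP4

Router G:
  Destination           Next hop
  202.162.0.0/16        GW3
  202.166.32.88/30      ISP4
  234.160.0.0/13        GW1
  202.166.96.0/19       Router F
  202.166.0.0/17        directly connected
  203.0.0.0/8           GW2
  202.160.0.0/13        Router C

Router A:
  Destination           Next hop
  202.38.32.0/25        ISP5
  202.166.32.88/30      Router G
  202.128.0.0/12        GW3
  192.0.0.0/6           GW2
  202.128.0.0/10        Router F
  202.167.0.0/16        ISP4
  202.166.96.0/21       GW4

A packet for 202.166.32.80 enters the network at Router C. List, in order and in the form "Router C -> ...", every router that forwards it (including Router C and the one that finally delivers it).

At Router C: longest match for 202.166.32.80 is 202.166.0.0/17 -> Router A
At Router A: longest match for 202.166.32.80 is 202.128.0.0/10 -> Router F
At Router F: longest match for 202.166.32.80 is 202.166.0.0/18 -> Router G
At Router G: longest match for 202.166.32.80 is 202.166.0.0/17 -> directly connected

Router C -> Router A -> Router F -> Router G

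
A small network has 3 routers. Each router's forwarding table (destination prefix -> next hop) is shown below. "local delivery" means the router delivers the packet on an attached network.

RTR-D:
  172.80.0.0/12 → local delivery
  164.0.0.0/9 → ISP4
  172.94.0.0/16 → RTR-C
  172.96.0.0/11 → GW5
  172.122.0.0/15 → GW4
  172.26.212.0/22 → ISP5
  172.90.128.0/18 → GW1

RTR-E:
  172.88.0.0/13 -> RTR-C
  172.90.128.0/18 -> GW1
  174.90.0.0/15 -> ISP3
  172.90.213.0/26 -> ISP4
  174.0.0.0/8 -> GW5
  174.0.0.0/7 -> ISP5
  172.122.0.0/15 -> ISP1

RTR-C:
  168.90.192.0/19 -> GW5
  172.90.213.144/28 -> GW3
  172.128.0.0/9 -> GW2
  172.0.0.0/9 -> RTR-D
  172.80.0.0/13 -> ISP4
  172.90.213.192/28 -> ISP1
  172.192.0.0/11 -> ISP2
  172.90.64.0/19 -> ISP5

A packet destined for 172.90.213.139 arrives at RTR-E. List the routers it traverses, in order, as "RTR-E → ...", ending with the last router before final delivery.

RTR-E → RTR-C → RTR-D

At RTR-E: longest match for 172.90.213.139 is 172.88.0.0/13 -> RTR-C
At RTR-C: longest match for 172.90.213.139 is 172.0.0.0/9 -> RTR-D
At RTR-D: longest match for 172.90.213.139 is 172.80.0.0/12 -> local delivery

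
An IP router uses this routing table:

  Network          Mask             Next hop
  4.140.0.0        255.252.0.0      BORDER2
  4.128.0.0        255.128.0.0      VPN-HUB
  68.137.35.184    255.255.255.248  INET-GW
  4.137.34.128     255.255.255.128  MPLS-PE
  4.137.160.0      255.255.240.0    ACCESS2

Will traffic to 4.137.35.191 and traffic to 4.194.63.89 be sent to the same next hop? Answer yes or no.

4.137.35.191: longest match 4.128.0.0/9 -> VPN-HUB
4.194.63.89: longest match 4.128.0.0/9 -> VPN-HUB

yes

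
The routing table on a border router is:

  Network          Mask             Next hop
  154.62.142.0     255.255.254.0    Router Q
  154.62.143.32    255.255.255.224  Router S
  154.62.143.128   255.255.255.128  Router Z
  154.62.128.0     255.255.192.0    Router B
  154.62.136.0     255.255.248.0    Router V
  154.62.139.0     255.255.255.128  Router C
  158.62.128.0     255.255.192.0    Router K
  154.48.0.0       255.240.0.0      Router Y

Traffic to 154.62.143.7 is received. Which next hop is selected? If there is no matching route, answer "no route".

Routes whose prefix contains 154.62.143.7:
  154.48.0.0/12 (154.48.0.0 - 154.63.255.255) -> Router Y
  154.62.128.0/18 (154.62.128.0 - 154.62.191.255) -> Router B
  154.62.136.0/21 (154.62.136.0 - 154.62.143.255) -> Router V
  154.62.142.0/23 (154.62.142.0 - 154.62.143.255) -> Router Q
More-specific entries that do NOT match:
  154.62.143.32/27 (154.62.143.32 - 154.62.143.63) does not contain 154.62.143.7
  154.62.143.128/25 (154.62.143.128 - 154.62.143.255) does not contain 154.62.143.7
  154.62.139.0/25 (154.62.139.0 - 154.62.139.127) does not contain 154.62.143.7
Longest matching prefix is /23 -> next hop Router Q.

Router Q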